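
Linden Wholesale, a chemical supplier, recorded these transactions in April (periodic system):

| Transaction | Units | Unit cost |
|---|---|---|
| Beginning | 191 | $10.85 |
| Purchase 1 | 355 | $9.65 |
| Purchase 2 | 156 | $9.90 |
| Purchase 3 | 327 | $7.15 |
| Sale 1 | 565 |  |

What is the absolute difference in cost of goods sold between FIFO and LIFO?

FIFO COGS: 191 @ $10.85 + 355 @ $9.65 + 19 @ $9.90 = $5,686.20
LIFO COGS: 327 @ $7.15 + 156 @ $9.90 + 82 @ $9.65 = $4,673.75
Difference = |$5,686.20 − $4,673.75| = $1,012.45

$1,012.45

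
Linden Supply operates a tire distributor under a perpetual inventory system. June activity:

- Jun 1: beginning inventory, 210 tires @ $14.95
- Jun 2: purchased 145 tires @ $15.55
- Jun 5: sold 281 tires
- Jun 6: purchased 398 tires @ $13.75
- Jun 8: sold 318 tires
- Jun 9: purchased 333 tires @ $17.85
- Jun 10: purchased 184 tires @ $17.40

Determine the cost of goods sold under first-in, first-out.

COGS = $8,749.25

Jun 5, 281 sold [FIFO — oldest first]: 210 @ $14.95 + 71 @ $15.55 = $4,243.55
Jun 8, 318 sold [FIFO — oldest first]: 74 @ $15.55 + 244 @ $13.75 = $4,505.70
Total COGS = $4,243.55 + $4,505.70 = $8,749.25
Ending inventory: 154 @ $13.75 + 333 @ $17.85 + 184 @ $17.40 = $11,263.15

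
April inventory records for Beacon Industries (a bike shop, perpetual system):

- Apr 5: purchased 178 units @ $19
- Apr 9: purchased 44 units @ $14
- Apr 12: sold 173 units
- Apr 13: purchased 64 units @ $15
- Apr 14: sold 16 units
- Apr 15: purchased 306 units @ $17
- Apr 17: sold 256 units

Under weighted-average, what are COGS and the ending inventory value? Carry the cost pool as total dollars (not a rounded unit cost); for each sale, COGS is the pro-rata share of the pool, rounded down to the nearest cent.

COGS = $7,685.59; ending inventory = $2,474.41

After Apr 5: 178 on hand, pool $3,382.00 (≈ $19.0000 each)
After Apr 9: 222 on hand, pool $3,998.00 (≈ $18.0090 each)
Apr 12, sell 173: 173/222 × $3,998.00 → $3,115.55
After Apr 13: 113 on hand, pool $1,842.45 (≈ $16.3049 each)
Apr 14, sell 16: 16/113 × $1,842.45 → $260.87
After Apr 15: 403 on hand, pool $6,783.58 (≈ $16.8327 each)
Apr 17, sell 256: 256/403 × $6,783.58 → $4,309.17
Total COGS = $3,115.55 + $260.87 + $4,309.17 = $7,685.59
Ending inventory (cost pool remaining) = $2,474.41
Check: goods available $10,160.00 = COGS $7,685.59 + ending $2,474.41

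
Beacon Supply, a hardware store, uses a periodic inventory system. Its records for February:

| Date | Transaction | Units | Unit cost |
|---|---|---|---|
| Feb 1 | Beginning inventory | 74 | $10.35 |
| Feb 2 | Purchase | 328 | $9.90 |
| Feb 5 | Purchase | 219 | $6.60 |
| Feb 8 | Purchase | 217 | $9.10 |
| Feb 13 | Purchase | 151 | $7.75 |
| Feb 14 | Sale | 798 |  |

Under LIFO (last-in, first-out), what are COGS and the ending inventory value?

COGS = $6,679.25; ending inventory = $1,924.20

Feb 14, 798 sold [LIFO — newest first]: 151 @ $7.75 + 217 @ $9.10 + 219 @ $6.60 + 211 @ $9.90 = $6,679.25
Ending inventory: 74 @ $10.35 + 117 @ $9.90 = $1,924.20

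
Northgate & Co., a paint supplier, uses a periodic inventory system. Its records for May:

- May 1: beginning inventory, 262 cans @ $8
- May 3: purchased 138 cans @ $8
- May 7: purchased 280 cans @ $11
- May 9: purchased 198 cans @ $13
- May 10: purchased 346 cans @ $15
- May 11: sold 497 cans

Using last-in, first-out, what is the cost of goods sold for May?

COGS = $7,153

May 11, 497 sold [LIFO — newest first]: 346 @ $15 + 151 @ $13 = $7,153
Ending inventory: 262 @ $8 + 138 @ $8 + 280 @ $11 + 47 @ $13 = $6,891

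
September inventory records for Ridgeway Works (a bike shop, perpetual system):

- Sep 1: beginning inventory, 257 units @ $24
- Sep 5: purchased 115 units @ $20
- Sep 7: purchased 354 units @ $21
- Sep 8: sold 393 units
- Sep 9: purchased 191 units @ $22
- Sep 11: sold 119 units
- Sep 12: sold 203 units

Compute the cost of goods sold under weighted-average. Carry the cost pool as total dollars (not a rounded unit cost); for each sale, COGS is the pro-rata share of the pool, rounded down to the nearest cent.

COGS = $15,672.37

After Sep 1: 257 on hand, pool $6,168.00 (≈ $24.0000 each)
After Sep 5: 372 on hand, pool $8,468.00 (≈ $22.7634 each)
After Sep 7: 726 on hand, pool $15,902.00 (≈ $21.9036 each)
Sep 8, sell 393: 393/726 × $15,902.00 → $8,608.10
After Sep 9: 524 on hand, pool $11,495.90 (≈ $21.9387 each)
Sep 11, sell 119: 119/524 × $11,495.90 → $2,610.71
Sep 12, sell 203: 203/405 × $8,885.19 → $4,453.56
Total COGS = $8,608.10 + $2,610.71 + $4,453.56 = $15,672.37
Ending inventory (cost pool remaining) = $4,431.63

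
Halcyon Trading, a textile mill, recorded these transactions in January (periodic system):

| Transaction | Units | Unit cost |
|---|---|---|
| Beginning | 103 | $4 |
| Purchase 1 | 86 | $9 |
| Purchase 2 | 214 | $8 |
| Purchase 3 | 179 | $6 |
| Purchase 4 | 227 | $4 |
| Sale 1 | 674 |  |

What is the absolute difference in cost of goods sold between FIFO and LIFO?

FIFO COGS: 103 @ $4 + 86 @ $9 + 214 @ $8 + 179 @ $6 + 92 @ $4 = $4,340
LIFO COGS: 227 @ $4 + 179 @ $6 + 214 @ $8 + 54 @ $9 = $4,180
Difference = |$4,340 − $4,180| = $160

$160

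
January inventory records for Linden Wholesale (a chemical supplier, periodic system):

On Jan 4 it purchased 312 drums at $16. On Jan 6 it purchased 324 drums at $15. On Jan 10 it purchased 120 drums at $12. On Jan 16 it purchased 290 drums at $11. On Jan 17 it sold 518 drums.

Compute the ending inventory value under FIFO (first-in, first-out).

Jan 17, 518 sold [FIFO — oldest first]: 312 @ $16 + 206 @ $15 = $8,082
Ending inventory: 118 @ $15 + 120 @ $12 + 290 @ $11 = $6,400
Check: goods available $14,482 = COGS $8,082 + ending $6,400

Ending inventory = $6,400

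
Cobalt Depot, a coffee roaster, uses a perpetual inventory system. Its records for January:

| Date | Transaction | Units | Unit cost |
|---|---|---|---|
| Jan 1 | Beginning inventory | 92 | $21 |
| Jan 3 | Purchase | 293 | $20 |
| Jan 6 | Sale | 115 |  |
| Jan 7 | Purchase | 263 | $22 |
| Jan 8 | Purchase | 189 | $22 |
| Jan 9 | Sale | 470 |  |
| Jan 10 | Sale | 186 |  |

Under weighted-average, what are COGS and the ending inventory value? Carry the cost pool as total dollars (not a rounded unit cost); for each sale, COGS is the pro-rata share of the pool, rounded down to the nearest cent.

After Jan 1: 92 on hand, pool $1,932.00 (≈ $21.0000 each)
After Jan 3: 385 on hand, pool $7,792.00 (≈ $20.2390 each)
Jan 6, sell 115: 115/385 × $7,792.00 → $2,327.48
After Jan 7: 533 on hand, pool $11,250.52 (≈ $21.1079 each)
After Jan 8: 722 on hand, pool $15,408.52 (≈ $21.3414 each)
Jan 9, sell 470: 470/722 × $15,408.52 → $10,030.47
Jan 10, sell 186: 186/252 × $5,378.05 → $3,969.51
Total COGS = $2,327.48 + $10,030.47 + $3,969.51 = $16,327.46
Ending inventory (cost pool remaining) = $1,408.54

COGS = $16,327.46; ending inventory = $1,408.54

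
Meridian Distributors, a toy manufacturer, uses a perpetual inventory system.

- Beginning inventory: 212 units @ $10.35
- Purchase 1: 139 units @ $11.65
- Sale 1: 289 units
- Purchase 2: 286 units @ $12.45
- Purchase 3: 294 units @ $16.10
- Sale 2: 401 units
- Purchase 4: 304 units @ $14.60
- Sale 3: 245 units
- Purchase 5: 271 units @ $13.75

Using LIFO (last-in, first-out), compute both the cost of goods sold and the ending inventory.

Sale 1 (289) [LIFO — newest first]: 139 @ $11.65 + 150 @ $10.35 = $3,171.85
Sale 2 (401) [LIFO — newest first]: 294 @ $16.10 + 107 @ $12.45 = $6,065.55
Sale 3 (245) [LIFO — newest first]: 245 @ $14.60 = $3,577.00
Total COGS = $3,171.85 + $6,065.55 + $3,577.00 = $12,814.40
Ending inventory: 62 @ $10.35 + 179 @ $12.45 + 59 @ $14.60 + 271 @ $13.75 = $7,457.90
Check: goods available $20,272.30 = COGS $12,814.40 + ending $7,457.90

COGS = $12,814.40; ending inventory = $7,457.90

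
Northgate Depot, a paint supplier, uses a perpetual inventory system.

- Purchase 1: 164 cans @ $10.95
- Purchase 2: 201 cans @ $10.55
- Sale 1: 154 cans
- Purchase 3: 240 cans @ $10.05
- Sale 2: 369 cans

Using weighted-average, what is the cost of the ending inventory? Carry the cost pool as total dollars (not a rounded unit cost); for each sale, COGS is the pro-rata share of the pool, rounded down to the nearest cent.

After Purchase 1: 164 on hand, pool $1,795.80 (≈ $10.9500 each)
After Purchase 2: 365 on hand, pool $3,916.35 (≈ $10.7297 each)
Sale 1, sell 154: 154/365 × $3,916.35 → $1,652.37
After Purchase 3: 451 on hand, pool $4,675.98 (≈ $10.3680 each)
Sale 2, sell 369: 369/451 × $4,675.98 → $3,825.80
Total COGS = $1,652.37 + $3,825.80 = $5,478.17
Ending inventory (cost pool remaining) = $850.18

Ending inventory = $850.18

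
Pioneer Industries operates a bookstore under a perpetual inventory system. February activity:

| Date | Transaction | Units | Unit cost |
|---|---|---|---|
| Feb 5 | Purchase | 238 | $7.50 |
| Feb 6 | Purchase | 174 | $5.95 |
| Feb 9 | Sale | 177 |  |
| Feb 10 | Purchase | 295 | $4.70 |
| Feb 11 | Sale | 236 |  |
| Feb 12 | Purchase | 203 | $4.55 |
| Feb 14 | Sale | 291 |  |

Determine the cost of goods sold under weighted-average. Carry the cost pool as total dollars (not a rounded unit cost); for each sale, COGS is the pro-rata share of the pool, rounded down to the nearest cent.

COGS = $4,058.94

After Feb 5: 238 on hand, pool $1,785.00 (≈ $7.5000 each)
After Feb 6: 412 on hand, pool $2,820.30 (≈ $6.8454 each)
Feb 9, sell 177: 177/412 × $2,820.30 → $1,211.63
After Feb 10: 530 on hand, pool $2,995.17 (≈ $5.6513 each)
Feb 11, sell 236: 236/530 × $2,995.17 → $1,333.69
After Feb 12: 497 on hand, pool $2,585.13 (≈ $5.2015 each)
Feb 14, sell 291: 291/497 × $2,585.13 → $1,513.62
Total COGS = $1,211.63 + $1,333.69 + $1,513.62 = $4,058.94
Ending inventory (cost pool remaining) = $1,071.51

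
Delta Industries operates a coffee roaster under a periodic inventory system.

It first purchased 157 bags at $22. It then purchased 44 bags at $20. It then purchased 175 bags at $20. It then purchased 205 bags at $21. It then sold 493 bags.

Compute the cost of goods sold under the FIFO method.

COGS = $10,291

Sale 1 (493) [FIFO — oldest first]: 157 @ $22 + 44 @ $20 + 175 @ $20 + 117 @ $21 = $10,291
Ending inventory: 88 @ $21 = $1,848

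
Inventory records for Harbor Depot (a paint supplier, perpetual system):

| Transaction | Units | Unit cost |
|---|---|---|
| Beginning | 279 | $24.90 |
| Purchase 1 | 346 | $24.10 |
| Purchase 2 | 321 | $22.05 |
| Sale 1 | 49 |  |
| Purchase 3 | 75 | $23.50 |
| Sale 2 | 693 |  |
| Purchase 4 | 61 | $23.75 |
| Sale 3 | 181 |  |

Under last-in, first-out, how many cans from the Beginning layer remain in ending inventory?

Sale 1 (49) [LIFO — newest first]: 49 @ $22.05 = $1,080.45
Sale 2 (693) [LIFO — newest first]: 75 @ $23.50 + 272 @ $22.05 + 346 @ $24.10 = $16,098.70
Sale 3 (181) [LIFO — newest first]: 61 @ $23.75 + 120 @ $24.90 = $4,436.75
Total COGS = $1,080.45 + $16,098.70 + $4,436.75 = $21,615.90
Ending inventory: 159 @ $24.90 = $3,959.10

159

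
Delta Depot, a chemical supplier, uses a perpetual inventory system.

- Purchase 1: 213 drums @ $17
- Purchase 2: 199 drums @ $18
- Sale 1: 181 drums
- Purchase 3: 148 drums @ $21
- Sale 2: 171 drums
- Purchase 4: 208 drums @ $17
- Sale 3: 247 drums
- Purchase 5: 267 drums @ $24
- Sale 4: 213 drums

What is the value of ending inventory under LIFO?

Ending inventory = $4,169

Sale 1 (181) [LIFO — newest first]: 181 @ $18 = $3,258
Sale 2 (171) [LIFO — newest first]: 148 @ $21 + 18 @ $18 + 5 @ $17 = $3,517
Sale 3 (247) [LIFO — newest first]: 208 @ $17 + 39 @ $17 = $4,199
Sale 4 (213) [LIFO — newest first]: 213 @ $24 = $5,112
Total COGS = $3,258 + $3,517 + $4,199 + $5,112 = $16,086
Ending inventory: 169 @ $17 + 54 @ $24 = $4,169
Check: goods available $20,255 = COGS $16,086 + ending $4,169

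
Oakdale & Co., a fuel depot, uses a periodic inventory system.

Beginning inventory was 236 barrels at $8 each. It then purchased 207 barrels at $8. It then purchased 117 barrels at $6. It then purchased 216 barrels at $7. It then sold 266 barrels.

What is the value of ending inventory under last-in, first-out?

Ending inventory = $3,946

Sale 1 (266) [LIFO — newest first]: 216 @ $7 + 50 @ $6 = $1,812
Ending inventory: 236 @ $8 + 207 @ $8 + 67 @ $6 = $3,946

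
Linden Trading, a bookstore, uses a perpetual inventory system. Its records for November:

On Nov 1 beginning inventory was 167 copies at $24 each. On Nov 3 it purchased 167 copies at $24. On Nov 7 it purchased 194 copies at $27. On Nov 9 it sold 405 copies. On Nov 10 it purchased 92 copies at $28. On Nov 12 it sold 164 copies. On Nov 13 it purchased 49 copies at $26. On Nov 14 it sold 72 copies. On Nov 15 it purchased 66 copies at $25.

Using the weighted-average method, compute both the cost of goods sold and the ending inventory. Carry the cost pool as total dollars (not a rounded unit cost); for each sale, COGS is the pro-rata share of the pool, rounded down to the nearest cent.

After Nov 1: 167 on hand, pool $4,008.00 (≈ $24.0000 each)
After Nov 3: 334 on hand, pool $8,016.00 (≈ $24.0000 each)
After Nov 7: 528 on hand, pool $13,254.00 (≈ $25.1023 each)
Nov 9, sell 405: 405/528 × $13,254.00 → $10,166.42
After Nov 10: 215 on hand, pool $5,663.58 (≈ $26.3422 each)
Nov 12, sell 164: 164/215 × $5,663.58 → $4,320.12
After Nov 13: 100 on hand, pool $2,617.46 (≈ $26.1746 each)
Nov 14, sell 72: 72/100 × $2,617.46 → $1,884.57
After Nov 15: 94 on hand, pool $2,382.89 (≈ $25.3499 each)
Total COGS = $10,166.42 + $4,320.12 + $1,884.57 = $16,371.11
Ending inventory (cost pool remaining) = $2,382.89
Check: goods available $18,754.00 = COGS $16,371.11 + ending $2,382.89

COGS = $16,371.11; ending inventory = $2,382.89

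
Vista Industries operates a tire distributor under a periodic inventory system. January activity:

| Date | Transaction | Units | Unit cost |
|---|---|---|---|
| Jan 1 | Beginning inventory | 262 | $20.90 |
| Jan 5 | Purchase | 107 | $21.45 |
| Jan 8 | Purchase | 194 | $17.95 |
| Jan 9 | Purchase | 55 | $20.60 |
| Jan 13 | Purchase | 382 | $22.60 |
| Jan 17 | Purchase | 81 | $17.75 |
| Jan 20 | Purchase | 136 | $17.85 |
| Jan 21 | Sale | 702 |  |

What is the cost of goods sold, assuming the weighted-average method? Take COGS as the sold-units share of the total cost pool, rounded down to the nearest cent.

Jan 21, sell 702: 702/1217 × $24,884.80 → $14,354.25
Ending inventory (cost pool remaining) = $10,530.55
Check: goods available $24,884.80 = COGS $14,354.25 + ending $10,530.55

COGS = $14,354.25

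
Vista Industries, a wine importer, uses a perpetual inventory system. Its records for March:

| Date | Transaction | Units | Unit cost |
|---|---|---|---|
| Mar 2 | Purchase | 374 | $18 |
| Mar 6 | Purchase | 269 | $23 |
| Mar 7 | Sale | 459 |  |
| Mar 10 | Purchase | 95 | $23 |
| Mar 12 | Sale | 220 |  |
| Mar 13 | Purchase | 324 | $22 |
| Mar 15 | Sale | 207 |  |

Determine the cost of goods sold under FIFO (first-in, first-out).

COGS = $18,360

Mar 7, 459 sold [FIFO — oldest first]: 374 @ $18 + 85 @ $23 = $8,687
Mar 12, 220 sold [FIFO — oldest first]: 184 @ $23 + 36 @ $23 = $5,060
Mar 15, 207 sold [FIFO — oldest first]: 59 @ $23 + 148 @ $22 = $4,613
Total COGS = $8,687 + $5,060 + $4,613 = $18,360
Ending inventory: 176 @ $22 = $3,872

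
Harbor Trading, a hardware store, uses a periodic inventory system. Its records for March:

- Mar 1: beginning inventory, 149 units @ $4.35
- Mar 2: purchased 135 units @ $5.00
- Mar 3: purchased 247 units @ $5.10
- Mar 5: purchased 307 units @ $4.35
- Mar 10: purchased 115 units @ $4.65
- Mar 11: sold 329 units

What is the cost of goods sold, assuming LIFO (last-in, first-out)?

COGS = $1,465.65

Mar 11, 329 sold [LIFO — newest first]: 115 @ $4.65 + 214 @ $4.35 = $1,465.65
Ending inventory: 149 @ $4.35 + 135 @ $5.00 + 247 @ $5.10 + 93 @ $4.35 = $2,987.40
Check: goods available $4,453.05 = COGS $1,465.65 + ending $2,987.40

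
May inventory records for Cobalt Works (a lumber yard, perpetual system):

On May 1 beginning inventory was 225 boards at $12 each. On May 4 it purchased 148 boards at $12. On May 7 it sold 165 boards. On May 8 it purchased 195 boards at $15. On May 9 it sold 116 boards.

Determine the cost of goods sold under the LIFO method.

COGS = $3,720

May 7, 165 sold [LIFO — newest first]: 148 @ $12 + 17 @ $12 = $1,980
May 9, 116 sold [LIFO — newest first]: 116 @ $15 = $1,740
Total COGS = $1,980 + $1,740 = $3,720
Ending inventory: 208 @ $12 + 79 @ $15 = $3,681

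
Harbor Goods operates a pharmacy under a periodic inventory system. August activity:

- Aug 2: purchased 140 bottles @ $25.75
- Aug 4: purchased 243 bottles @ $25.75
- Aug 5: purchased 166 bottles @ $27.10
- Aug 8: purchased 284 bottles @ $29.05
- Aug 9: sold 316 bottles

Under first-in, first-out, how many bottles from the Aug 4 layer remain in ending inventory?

67

Aug 9, 316 sold [FIFO — oldest first]: 140 @ $25.75 + 176 @ $25.75 = $8,137.00
Ending inventory: 67 @ $25.75 + 166 @ $27.10 + 284 @ $29.05 = $14,474.05
Check: goods available $22,611.05 = COGS $8,137.00 + ending $14,474.05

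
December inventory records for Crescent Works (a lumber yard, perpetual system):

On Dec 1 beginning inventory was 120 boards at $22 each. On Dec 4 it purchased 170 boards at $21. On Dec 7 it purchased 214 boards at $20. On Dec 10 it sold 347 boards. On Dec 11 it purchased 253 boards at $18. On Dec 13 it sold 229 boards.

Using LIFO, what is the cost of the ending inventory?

Dec 10, 347 sold [LIFO — newest first]: 214 @ $20 + 133 @ $21 = $7,073
Dec 13, 229 sold [LIFO — newest first]: 229 @ $18 = $4,122
Total COGS = $7,073 + $4,122 = $11,195
Ending inventory: 120 @ $22 + 37 @ $21 + 24 @ $18 = $3,849

Ending inventory = $3,849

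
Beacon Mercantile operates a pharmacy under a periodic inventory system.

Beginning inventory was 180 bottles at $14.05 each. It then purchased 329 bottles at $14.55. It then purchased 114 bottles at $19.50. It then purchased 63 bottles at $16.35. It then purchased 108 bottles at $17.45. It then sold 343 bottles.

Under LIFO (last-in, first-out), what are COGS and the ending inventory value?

Sale 1 (343) [LIFO — newest first]: 108 @ $17.45 + 63 @ $16.35 + 114 @ $19.50 + 58 @ $14.55 = $5,981.55
Ending inventory: 180 @ $14.05 + 271 @ $14.55 = $6,472.05

COGS = $5,981.55; ending inventory = $6,472.05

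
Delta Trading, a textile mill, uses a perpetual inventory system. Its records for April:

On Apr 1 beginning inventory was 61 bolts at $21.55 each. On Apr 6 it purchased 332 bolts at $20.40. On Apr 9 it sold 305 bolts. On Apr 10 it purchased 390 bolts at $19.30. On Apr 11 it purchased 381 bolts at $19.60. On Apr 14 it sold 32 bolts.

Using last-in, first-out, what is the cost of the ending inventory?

Apr 9, 305 sold [LIFO — newest first]: 305 @ $20.40 = $6,222.00
Apr 14, 32 sold [LIFO — newest first]: 32 @ $19.60 = $627.20
Total COGS = $6,222.00 + $627.20 = $6,849.20
Ending inventory: 61 @ $21.55 + 27 @ $20.40 + 390 @ $19.30 + 349 @ $19.60 = $16,232.75

Ending inventory = $16,232.75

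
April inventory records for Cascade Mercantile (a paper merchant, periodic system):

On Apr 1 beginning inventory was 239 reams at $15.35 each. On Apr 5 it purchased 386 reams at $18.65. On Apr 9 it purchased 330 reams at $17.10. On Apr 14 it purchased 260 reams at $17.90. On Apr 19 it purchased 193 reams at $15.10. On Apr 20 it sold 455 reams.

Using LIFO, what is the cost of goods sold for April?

COGS = $7,602.50

Apr 20, 455 sold [LIFO — newest first]: 193 @ $15.10 + 260 @ $17.90 + 2 @ $17.10 = $7,602.50
Ending inventory: 239 @ $15.35 + 386 @ $18.65 + 328 @ $17.10 = $16,476.35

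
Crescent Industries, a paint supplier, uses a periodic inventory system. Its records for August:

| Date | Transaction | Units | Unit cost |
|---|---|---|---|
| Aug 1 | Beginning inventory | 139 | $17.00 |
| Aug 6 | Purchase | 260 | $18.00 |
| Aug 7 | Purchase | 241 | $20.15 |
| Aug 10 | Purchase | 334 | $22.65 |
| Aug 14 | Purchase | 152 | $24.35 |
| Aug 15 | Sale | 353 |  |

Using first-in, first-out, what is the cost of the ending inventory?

Ending inventory = $16,950.45

Aug 15, 353 sold [FIFO — oldest first]: 139 @ $17.00 + 214 @ $18.00 = $6,215.00
Ending inventory: 46 @ $18.00 + 241 @ $20.15 + 334 @ $22.65 + 152 @ $24.35 = $16,950.45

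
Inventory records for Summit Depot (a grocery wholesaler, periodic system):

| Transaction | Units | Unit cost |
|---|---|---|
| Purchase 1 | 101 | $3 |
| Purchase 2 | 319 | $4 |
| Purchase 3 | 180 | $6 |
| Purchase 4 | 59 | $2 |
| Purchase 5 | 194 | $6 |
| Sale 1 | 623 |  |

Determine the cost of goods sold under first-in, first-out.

COGS = $2,705

Sale 1 (623) [FIFO — oldest first]: 101 @ $3 + 319 @ $4 + 180 @ $6 + 23 @ $2 = $2,705
Ending inventory: 36 @ $2 + 194 @ $6 = $1,236
Check: goods available $3,941 = COGS $2,705 + ending $1,236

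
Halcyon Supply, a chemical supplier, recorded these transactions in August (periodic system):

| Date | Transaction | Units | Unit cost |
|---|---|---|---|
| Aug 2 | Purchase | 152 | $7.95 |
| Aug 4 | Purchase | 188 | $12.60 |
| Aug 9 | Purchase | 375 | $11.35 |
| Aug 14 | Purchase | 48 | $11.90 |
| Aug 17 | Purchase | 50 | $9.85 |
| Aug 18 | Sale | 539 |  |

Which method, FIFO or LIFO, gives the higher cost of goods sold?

FIFO COGS: 152 @ $7.95 + 188 @ $12.60 + 199 @ $11.35 = $5,835.85
LIFO COGS: 50 @ $9.85 + 48 @ $11.90 + 375 @ $11.35 + 66 @ $12.60 = $6,151.55

LIFO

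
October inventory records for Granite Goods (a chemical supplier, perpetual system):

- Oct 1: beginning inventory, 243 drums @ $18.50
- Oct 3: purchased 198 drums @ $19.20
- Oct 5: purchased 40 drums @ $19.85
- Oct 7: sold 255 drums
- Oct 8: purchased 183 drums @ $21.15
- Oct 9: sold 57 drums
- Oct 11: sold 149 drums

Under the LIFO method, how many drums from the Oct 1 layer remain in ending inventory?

203

Oct 7, 255 sold [LIFO — newest first]: 40 @ $19.85 + 198 @ $19.20 + 17 @ $18.50 = $4,910.10
Oct 9, 57 sold [LIFO — newest first]: 57 @ $21.15 = $1,205.55
Oct 11, 149 sold [LIFO — newest first]: 126 @ $21.15 + 23 @ $18.50 = $3,090.40
Total COGS = $4,910.10 + $1,205.55 + $3,090.40 = $9,206.05
Ending inventory: 203 @ $18.50 = $3,755.50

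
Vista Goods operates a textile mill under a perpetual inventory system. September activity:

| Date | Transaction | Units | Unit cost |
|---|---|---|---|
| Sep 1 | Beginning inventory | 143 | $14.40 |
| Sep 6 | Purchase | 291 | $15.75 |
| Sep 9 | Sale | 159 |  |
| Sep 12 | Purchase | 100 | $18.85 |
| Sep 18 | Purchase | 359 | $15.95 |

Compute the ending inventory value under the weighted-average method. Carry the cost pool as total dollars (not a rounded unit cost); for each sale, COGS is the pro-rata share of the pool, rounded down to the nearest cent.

Ending inventory = $11,819.98

After Sep 1: 143 on hand, pool $2,059.20 (≈ $14.4000 each)
After Sep 6: 434 on hand, pool $6,642.45 (≈ $15.3052 each)
Sep 9, sell 159: 159/434 × $6,642.45 → $2,433.52
After Sep 12: 375 on hand, pool $6,093.93 (≈ $16.2505 each)
After Sep 18: 734 on hand, pool $11,819.98 (≈ $16.1035 each)
Ending inventory (cost pool remaining) = $11,819.98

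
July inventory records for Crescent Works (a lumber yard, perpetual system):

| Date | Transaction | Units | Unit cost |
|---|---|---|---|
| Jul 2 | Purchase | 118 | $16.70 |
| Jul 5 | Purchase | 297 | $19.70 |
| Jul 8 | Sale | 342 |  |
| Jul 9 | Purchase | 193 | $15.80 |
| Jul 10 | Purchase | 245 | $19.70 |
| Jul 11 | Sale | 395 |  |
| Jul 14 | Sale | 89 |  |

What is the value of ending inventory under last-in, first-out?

Ending inventory = $450.90

Jul 8, 342 sold [LIFO — newest first]: 297 @ $19.70 + 45 @ $16.70 = $6,602.40
Jul 11, 395 sold [LIFO — newest first]: 245 @ $19.70 + 150 @ $15.80 = $7,196.50
Jul 14, 89 sold [LIFO — newest first]: 43 @ $15.80 + 46 @ $16.70 = $1,447.60
Total COGS = $6,602.40 + $7,196.50 + $1,447.60 = $15,246.50
Ending inventory: 27 @ $16.70 = $450.90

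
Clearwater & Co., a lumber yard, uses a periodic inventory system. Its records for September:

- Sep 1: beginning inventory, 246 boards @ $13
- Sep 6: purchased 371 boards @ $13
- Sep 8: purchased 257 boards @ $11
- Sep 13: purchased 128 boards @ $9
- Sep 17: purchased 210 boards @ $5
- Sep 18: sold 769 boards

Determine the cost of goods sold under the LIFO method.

COGS = $7,291

Sep 18, 769 sold [LIFO — newest first]: 210 @ $5 + 128 @ $9 + 257 @ $11 + 174 @ $13 = $7,291
Ending inventory: 246 @ $13 + 197 @ $13 = $5,759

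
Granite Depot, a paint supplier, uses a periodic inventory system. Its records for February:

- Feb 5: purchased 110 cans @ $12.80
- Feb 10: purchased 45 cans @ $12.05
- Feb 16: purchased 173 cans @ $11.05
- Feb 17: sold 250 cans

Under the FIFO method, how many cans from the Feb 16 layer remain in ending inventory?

Feb 17, 250 sold [FIFO — oldest first]: 110 @ $12.80 + 45 @ $12.05 + 95 @ $11.05 = $3,000.00
Ending inventory: 78 @ $11.05 = $861.90
Check: goods available $3,861.90 = COGS $3,000.00 + ending $861.90

78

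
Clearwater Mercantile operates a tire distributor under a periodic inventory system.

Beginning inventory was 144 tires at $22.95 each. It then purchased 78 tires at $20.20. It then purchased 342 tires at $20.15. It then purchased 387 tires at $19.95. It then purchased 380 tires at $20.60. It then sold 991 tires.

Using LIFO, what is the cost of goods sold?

COGS = $20,062.25

Sale 1 (991) [LIFO — newest first]: 380 @ $20.60 + 387 @ $19.95 + 224 @ $20.15 = $20,062.25
Ending inventory: 144 @ $22.95 + 78 @ $20.20 + 118 @ $20.15 = $7,258.10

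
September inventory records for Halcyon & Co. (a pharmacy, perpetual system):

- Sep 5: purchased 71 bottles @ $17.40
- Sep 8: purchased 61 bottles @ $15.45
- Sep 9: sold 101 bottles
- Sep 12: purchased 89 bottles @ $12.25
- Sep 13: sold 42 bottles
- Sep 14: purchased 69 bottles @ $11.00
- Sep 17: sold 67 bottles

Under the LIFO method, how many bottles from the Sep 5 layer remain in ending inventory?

31

Sep 9, 101 sold [LIFO — newest first]: 61 @ $15.45 + 40 @ $17.40 = $1,638.45
Sep 13, 42 sold [LIFO — newest first]: 42 @ $12.25 = $514.50
Sep 17, 67 sold [LIFO — newest first]: 67 @ $11.00 = $737.00
Total COGS = $1,638.45 + $514.50 + $737.00 = $2,889.95
Ending inventory: 31 @ $17.40 + 47 @ $12.25 + 2 @ $11.00 = $1,137.15
Check: goods available $4,027.10 = COGS $2,889.95 + ending $1,137.15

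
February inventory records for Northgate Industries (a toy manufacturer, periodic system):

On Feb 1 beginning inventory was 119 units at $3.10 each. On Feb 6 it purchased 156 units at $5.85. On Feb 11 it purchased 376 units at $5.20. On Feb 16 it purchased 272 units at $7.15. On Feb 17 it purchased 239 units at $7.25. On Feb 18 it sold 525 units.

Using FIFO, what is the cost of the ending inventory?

Ending inventory = $4,332.75

Feb 18, 525 sold [FIFO — oldest first]: 119 @ $3.10 + 156 @ $5.85 + 250 @ $5.20 = $2,581.50
Ending inventory: 126 @ $5.20 + 272 @ $7.15 + 239 @ $7.25 = $4,332.75
Check: goods available $6,914.25 = COGS $2,581.50 + ending $4,332.75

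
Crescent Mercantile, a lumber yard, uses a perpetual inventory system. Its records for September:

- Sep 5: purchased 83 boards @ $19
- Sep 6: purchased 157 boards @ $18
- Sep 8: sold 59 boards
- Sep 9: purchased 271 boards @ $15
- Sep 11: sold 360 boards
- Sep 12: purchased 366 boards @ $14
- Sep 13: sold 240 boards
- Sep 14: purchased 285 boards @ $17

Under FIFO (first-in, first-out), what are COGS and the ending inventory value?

Sep 8, 59 sold [FIFO — oldest first]: 59 @ $19 = $1,121
Sep 11, 360 sold [FIFO — oldest first]: 24 @ $19 + 157 @ $18 + 179 @ $15 = $5,967
Sep 13, 240 sold [FIFO — oldest first]: 92 @ $15 + 148 @ $14 = $3,452
Total COGS = $1,121 + $5,967 + $3,452 = $10,540
Ending inventory: 218 @ $14 + 285 @ $17 = $7,897

COGS = $10,540; ending inventory = $7,897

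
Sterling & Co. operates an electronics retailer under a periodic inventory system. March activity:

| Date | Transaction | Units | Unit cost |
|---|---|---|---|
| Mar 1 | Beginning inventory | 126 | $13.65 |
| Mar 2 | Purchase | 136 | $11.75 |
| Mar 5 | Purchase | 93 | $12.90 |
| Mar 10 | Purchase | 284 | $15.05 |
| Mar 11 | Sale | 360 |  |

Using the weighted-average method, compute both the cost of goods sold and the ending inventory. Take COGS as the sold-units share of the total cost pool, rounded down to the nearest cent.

COGS = $4,953.12; ending inventory = $3,838.68

Mar 11, sell 360: 360/639 × $8,791.80 → $4,953.12
Ending inventory (cost pool remaining) = $3,838.68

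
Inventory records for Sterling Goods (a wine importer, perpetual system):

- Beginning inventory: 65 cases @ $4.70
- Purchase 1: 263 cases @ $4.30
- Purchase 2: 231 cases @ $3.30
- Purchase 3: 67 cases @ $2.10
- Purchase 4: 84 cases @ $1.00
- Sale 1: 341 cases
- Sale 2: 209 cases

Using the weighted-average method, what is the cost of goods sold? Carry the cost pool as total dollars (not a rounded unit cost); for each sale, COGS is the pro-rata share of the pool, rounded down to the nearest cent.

COGS = $1,877.27

After Beginning: 65 on hand, pool $305.50 (≈ $4.7000 each)
After Purchase 1: 328 on hand, pool $1,436.40 (≈ $4.3793 each)
After Purchase 2: 559 on hand, pool $2,198.70 (≈ $3.9333 each)
After Purchase 3: 626 on hand, pool $2,339.40 (≈ $3.7371 each)
After Purchase 4: 710 on hand, pool $2,423.40 (≈ $3.4132 each)
Sale 1, sell 341: 341/710 × $2,423.40 → $1,163.91
Sale 2, sell 209: 209/369 × $1,259.49 → $713.36
Total COGS = $1,163.91 + $713.36 = $1,877.27
Ending inventory (cost pool remaining) = $546.13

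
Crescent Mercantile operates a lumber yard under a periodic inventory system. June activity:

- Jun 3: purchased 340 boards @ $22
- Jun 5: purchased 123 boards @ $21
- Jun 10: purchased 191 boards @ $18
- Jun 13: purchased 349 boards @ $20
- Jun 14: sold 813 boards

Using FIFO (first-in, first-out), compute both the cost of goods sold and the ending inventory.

Jun 14, 813 sold [FIFO — oldest first]: 340 @ $22 + 123 @ $21 + 191 @ $18 + 159 @ $20 = $16,681
Ending inventory: 190 @ $20 = $3,800
Check: goods available $20,481 = COGS $16,681 + ending $3,800

COGS = $16,681; ending inventory = $3,800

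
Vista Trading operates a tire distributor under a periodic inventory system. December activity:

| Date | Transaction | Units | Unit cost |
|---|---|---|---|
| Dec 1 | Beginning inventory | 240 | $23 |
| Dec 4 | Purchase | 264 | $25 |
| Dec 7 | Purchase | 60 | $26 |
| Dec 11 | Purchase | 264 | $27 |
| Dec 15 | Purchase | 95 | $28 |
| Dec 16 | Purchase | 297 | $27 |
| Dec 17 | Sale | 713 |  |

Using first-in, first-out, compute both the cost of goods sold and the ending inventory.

COGS = $17,703; ending inventory = $13,784

Dec 17, 713 sold [FIFO — oldest first]: 240 @ $23 + 264 @ $25 + 60 @ $26 + 149 @ $27 = $17,703
Ending inventory: 115 @ $27 + 95 @ $28 + 297 @ $27 = $13,784
Check: goods available $31,487 = COGS $17,703 + ending $13,784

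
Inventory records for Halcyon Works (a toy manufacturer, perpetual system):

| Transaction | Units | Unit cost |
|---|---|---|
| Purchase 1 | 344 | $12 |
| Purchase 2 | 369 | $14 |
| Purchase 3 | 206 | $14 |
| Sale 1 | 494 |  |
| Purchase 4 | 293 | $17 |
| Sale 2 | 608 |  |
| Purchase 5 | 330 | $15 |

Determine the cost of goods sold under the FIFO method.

COGS = $15,289

Sale 1 (494) [FIFO — oldest first]: 344 @ $12 + 150 @ $14 = $6,228
Sale 2 (608) [FIFO — oldest first]: 219 @ $14 + 206 @ $14 + 183 @ $17 = $9,061
Total COGS = $6,228 + $9,061 = $15,289
Ending inventory: 110 @ $17 + 330 @ $15 = $6,820
Check: goods available $22,109 = COGS $15,289 + ending $6,820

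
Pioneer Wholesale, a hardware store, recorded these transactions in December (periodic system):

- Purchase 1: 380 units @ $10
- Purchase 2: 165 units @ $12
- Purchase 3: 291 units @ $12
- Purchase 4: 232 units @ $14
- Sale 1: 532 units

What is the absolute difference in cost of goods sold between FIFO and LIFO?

$1,224

FIFO COGS: 380 @ $10 + 152 @ $12 = $5,624
LIFO COGS: 232 @ $14 + 291 @ $12 + 9 @ $12 = $6,848
Difference = |$5,624 − $6,848| = $1,224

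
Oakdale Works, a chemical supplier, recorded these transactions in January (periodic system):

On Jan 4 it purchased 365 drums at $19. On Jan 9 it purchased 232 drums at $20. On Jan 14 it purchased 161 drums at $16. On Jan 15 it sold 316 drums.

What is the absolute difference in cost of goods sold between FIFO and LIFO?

FIFO COGS: 316 @ $19 = $6,004
LIFO COGS: 161 @ $16 + 155 @ $20 = $5,676
Difference = |$6,004 − $5,676| = $328

$328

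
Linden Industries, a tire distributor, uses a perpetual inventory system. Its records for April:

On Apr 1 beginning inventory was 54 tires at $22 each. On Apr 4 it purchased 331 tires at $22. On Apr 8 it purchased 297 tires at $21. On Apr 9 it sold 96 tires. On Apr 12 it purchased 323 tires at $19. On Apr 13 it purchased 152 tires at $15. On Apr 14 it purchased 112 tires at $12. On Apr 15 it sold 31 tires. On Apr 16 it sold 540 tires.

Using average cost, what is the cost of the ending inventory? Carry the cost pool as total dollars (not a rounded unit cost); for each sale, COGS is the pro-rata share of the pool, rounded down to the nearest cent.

After Apr 1: 54 on hand, pool $1,188.00 (≈ $22.0000 each)
After Apr 4: 385 on hand, pool $8,470.00 (≈ $22.0000 each)
After Apr 8: 682 on hand, pool $14,707.00 (≈ $21.5645 each)
Apr 9, sell 96: 96/682 × $14,707.00 → $2,070.19
After Apr 12: 909 on hand, pool $18,773.81 (≈ $20.6533 each)
After Apr 13: 1061 on hand, pool $21,053.81 (≈ $19.8434 each)
After Apr 14: 1173 on hand, pool $22,397.81 (≈ $19.0945 each)
Apr 15, sell 31: 31/1173 × $22,397.81 → $591.92
Apr 16, sell 540: 540/1142 × $21,805.89 → $10,311.01
Total COGS = $2,070.19 + $591.92 + $10,311.01 = $12,973.12
Ending inventory (cost pool remaining) = $11,494.88
Check: goods available $24,468.00 = COGS $12,973.12 + ending $11,494.88

Ending inventory = $11,494.88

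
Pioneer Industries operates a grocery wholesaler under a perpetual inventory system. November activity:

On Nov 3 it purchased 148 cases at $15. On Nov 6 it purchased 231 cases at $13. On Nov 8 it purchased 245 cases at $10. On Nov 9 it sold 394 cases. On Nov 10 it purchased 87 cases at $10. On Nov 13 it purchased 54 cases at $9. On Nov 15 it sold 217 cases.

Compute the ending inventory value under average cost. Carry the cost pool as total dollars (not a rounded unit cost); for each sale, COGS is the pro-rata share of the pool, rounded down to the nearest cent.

After Nov 3: 148 on hand, pool $2,220.00 (≈ $15.0000 each)
After Nov 6: 379 on hand, pool $5,223.00 (≈ $13.7810 each)
After Nov 8: 624 on hand, pool $7,673.00 (≈ $12.2965 each)
Nov 9, sell 394: 394/624 × $7,673.00 → $4,844.81
After Nov 10: 317 on hand, pool $3,698.19 (≈ $11.6662 each)
After Nov 13: 371 on hand, pool $4,184.19 (≈ $11.2781 each)
Nov 15, sell 217: 217/371 × $4,184.19 → $2,447.35
Total COGS = $4,844.81 + $2,447.35 = $7,292.16
Ending inventory (cost pool remaining) = $1,736.84
Check: goods available $9,029.00 = COGS $7,292.16 + ending $1,736.84

Ending inventory = $1,736.84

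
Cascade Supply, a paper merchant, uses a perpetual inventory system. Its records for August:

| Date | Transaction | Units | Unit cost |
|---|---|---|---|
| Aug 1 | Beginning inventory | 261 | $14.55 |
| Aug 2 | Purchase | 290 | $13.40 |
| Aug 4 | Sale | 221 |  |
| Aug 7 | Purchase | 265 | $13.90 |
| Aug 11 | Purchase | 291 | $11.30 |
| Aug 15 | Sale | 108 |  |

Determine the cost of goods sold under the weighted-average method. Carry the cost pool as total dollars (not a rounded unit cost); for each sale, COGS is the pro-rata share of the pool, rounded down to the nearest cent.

COGS = $4,492.55

After Aug 1: 261 on hand, pool $3,797.55 (≈ $14.5500 each)
After Aug 2: 551 on hand, pool $7,683.55 (≈ $13.9447 each)
Aug 4, sell 221: 221/551 × $7,683.55 → $3,081.78
After Aug 7: 595 on hand, pool $8,285.27 (≈ $13.9248 each)
After Aug 11: 886 on hand, pool $11,573.57 (≈ $13.0627 each)
Aug 15, sell 108: 108/886 × $11,573.57 → $1,410.77
Total COGS = $3,081.78 + $1,410.77 = $4,492.55
Ending inventory (cost pool remaining) = $10,162.80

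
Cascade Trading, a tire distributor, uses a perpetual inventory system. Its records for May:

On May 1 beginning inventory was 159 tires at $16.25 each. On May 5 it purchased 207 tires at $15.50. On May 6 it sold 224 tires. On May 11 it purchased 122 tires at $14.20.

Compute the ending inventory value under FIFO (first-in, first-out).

Ending inventory = $3,933.40

May 6, 224 sold [FIFO — oldest first]: 159 @ $16.25 + 65 @ $15.50 = $3,591.25
Ending inventory: 142 @ $15.50 + 122 @ $14.20 = $3,933.40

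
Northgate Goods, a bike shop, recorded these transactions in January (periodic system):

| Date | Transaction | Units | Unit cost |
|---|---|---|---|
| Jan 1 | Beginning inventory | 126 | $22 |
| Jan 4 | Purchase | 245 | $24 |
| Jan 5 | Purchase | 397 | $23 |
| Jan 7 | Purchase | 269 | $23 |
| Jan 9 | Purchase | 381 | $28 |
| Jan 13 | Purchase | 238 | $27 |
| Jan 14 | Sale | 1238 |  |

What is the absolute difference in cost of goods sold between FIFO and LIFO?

FIFO COGS: 126 @ $22 + 245 @ $24 + 397 @ $23 + 269 @ $23 + 201 @ $28 = $29,598
LIFO COGS: 238 @ $27 + 381 @ $28 + 269 @ $23 + 350 @ $23 = $31,331
Difference = |$29,598 − $31,331| = $1,733

$1,733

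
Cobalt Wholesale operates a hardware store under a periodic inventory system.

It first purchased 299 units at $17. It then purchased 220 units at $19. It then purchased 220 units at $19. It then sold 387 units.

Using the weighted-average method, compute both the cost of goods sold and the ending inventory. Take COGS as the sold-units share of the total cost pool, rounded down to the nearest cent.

COGS = $7,039.83; ending inventory = $6,403.17

Sale 1, sell 387: 387/739 × $13,443.00 → $7,039.83
Ending inventory (cost pool remaining) = $6,403.17
Check: goods available $13,443.00 = COGS $7,039.83 + ending $6,403.17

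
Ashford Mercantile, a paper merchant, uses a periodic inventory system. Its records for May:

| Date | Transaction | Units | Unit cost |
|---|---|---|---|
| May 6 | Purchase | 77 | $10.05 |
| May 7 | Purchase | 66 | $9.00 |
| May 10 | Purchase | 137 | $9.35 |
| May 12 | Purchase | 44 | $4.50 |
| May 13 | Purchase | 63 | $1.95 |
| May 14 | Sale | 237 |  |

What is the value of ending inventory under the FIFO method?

Ending inventory = $722.90

May 14, 237 sold [FIFO — oldest first]: 77 @ $10.05 + 66 @ $9.00 + 94 @ $9.35 = $2,246.75
Ending inventory: 43 @ $9.35 + 44 @ $4.50 + 63 @ $1.95 = $722.90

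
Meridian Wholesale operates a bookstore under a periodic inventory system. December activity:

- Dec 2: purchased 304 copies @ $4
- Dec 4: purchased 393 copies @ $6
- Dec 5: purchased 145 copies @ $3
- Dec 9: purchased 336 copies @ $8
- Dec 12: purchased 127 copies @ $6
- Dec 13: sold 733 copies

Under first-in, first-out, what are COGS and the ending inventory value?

COGS = $3,682; ending inventory = $3,777

Dec 13, 733 sold [FIFO — oldest first]: 304 @ $4 + 393 @ $6 + 36 @ $3 = $3,682
Ending inventory: 109 @ $3 + 336 @ $8 + 127 @ $6 = $3,777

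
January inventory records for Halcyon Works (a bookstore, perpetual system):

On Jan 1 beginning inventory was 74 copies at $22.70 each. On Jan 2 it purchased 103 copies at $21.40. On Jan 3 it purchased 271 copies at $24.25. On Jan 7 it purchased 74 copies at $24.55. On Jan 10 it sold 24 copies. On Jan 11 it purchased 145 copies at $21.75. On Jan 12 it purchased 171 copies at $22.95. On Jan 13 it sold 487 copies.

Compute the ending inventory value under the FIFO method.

Jan 10, 24 sold [FIFO — oldest first]: 24 @ $22.70 = $544.80
Jan 13, 487 sold [FIFO — oldest first]: 50 @ $22.70 + 103 @ $21.40 + 271 @ $24.25 + 63 @ $24.55 = $11,457.60
Total COGS = $544.80 + $11,457.60 = $12,002.40
Ending inventory: 11 @ $24.55 + 145 @ $21.75 + 171 @ $22.95 = $7,348.25
Check: goods available $19,350.65 = COGS $12,002.40 + ending $7,348.25

Ending inventory = $7,348.25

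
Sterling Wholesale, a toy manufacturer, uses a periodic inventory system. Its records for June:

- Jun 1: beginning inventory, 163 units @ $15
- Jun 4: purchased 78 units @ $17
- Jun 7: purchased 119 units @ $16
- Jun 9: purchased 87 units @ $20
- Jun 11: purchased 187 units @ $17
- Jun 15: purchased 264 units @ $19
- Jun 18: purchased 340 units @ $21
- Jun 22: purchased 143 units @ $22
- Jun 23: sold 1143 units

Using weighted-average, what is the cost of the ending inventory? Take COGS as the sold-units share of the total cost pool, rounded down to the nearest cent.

Jun 23, sell 1143: 1143/1381 × $25,896.00 → $21,433.11
Ending inventory (cost pool remaining) = $4,462.89

Ending inventory = $4,462.89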